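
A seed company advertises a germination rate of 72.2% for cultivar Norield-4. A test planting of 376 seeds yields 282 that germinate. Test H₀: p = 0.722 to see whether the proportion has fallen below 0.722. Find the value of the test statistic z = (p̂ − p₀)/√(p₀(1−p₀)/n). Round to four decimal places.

z = 1.2119

p̂ = 282/376 = 0.750000.
Standard error under H₀: √(0.722×0.278/376) = 0.023105.
z = (0.750000 − 0.722)/0.023105 = 0.028000/0.023105 = 1.2119.
p-value = P(Z < 1.212) ≈ 0.8872.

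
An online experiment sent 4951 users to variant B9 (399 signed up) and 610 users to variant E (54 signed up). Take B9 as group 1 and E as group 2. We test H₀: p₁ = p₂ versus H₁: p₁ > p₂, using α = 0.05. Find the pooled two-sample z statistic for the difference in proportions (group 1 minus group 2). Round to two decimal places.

p̂₁ = 399/4951 ≈ 0.0806, p̂₂ = 54/610 ≈ 0.0885.
Pooled p̂ = (399+54)/(4951+610) = 453/5561 = 0.0815.
SE = √(0.0748244 × 0.00184132) = 0.0117.
z = (0.0806 − 0.0885)/0.0117 = -0.0079/0.0117 = -0.68.
p-value = P(Z > -0.676) ≈ 0.7505. With α = 0.05, fail to reject H₀.

z = -0.68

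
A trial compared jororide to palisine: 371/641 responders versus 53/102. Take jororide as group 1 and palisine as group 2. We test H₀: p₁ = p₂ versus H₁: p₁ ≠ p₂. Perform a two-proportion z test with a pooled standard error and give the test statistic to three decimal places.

p̂₁ = 371/641 = 0.57878, p̂₂ = 53/102 = 0.51961.
Pooled p̂ = (371+53)/(641+102) = 424/743 = 0.57066.
SE = √(p̂(1−p̂)(1/n₁+1/n₂)) = √(0.57066·0.42934·0.011364) = √(0.00278426) = 0.05277.
z = (0.57878 − 0.51961)/0.05277 = 0.05917/0.05277 = 1.121.
p-value = 2·P(Z > 1.121) ≈ 0.2621.

z = 1.121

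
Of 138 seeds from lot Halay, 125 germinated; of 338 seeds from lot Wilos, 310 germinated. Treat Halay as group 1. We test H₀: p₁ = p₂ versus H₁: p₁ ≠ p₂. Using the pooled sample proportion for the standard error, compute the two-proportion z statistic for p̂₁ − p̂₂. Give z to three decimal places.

p̂₁ = 125/138 ≈ 0.90580, p̂₂ = 310/338 ≈ 0.91716.
Pooled p̂ = (125+310)/(138+338) = 435/476 = 0.91387.
SE = √(p̂(1−p̂)(1/n₁+1/n₂)) = √(0.91387·0.08613·0.010205) = √(0.000803286) = 0.02834.
z = (0.90580 − 0.91716)/0.02834 = -0.01136/0.02834 = -0.401.

z = -0.401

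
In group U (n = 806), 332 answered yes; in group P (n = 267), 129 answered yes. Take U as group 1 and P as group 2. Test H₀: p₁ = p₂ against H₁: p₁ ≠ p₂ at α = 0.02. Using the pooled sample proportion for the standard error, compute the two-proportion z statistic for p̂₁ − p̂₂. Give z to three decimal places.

p̂₁ = 332/806 = 0.41191, p̂₂ = 129/267 = 0.48315.
Pooled p̂ = (332+129)/(806+267) = 461/1073 = 0.42964.
SE = √(0.245049 × 0.00498601) = 0.03495.
z = (0.41191 − 0.48315)/0.03495 = -0.07124/0.03495 = -2.038.
p-value = 2·P(Z > 2.038) ≈ 0.0416; since p > α = 0.02, fail to reject H₀.

z = -2.038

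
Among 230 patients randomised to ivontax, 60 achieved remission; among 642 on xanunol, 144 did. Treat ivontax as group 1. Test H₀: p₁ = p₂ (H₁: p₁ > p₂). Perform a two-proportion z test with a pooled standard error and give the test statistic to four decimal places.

p̂₁ = 60/230 ≈ 0.2608696, p̂₂ = 144/642 ≈ 0.2242991.
Pooled p̂ = (60+144)/(230+642) = 204/872 = 0.2339450.
SE = √(p̂(1−p̂)(1/n₁+1/n₂)) = √(0.2339450·0.7660550·0.00590546) = √(0.00105835) = 0.0325322.
z = (0.2608696 − 0.2242991)/0.0325322 = 0.0365705/0.0325322 = 1.1241.
p-value = P(Z > 1.124) ≈ 0.1305.

z = 1.1241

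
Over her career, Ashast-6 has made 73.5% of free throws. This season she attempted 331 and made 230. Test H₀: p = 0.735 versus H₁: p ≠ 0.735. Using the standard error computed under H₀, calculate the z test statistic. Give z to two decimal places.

p̂ = 230/331 ≈ 0.6949.
Under H₀, SE = √(0.735·0.265/331) = √(0.000588444) = 0.0243.
z = (0.6949 − 0.735)/0.0243 = -0.0401/0.0243 = -1.65.

z = -1.65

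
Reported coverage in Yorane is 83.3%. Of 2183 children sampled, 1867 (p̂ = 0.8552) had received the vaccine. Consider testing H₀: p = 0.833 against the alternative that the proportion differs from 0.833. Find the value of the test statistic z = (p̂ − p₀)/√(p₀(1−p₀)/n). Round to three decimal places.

p̂ = 1867/2183 = 0.855245.
Under H₀, SE = √(0.833·0.167/2183) = √(6.37247e-05) = 0.007983.
z = (0.855245 − 0.833)/0.007983 = 0.022245/0.007983 = 2.787.

z = 2.787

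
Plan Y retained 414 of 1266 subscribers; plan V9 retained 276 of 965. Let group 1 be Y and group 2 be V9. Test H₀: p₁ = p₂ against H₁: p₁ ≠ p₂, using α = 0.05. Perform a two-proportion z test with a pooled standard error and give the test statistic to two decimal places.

z = 2.08

p̂₁ = 414/1266 = 0.32701, p̂₂ = 276/965 = 0.28601.
Pooled p̂ = (414+276)/(1266+965) = 690/2231 = 0.30928.
SE = √(p̂(1−p̂)(1/n₁+1/n₂)) = √(0.30928·0.69072·0.00182616) = √(0.000390114) = 0.01975.
z = (0.32701 − 0.28601)/0.01975 = 0.04100/0.01975 = 2.08.
p-value = 2·P(Z > 2.076) ≈ 0.0379. With α = 0.05, reject H₀.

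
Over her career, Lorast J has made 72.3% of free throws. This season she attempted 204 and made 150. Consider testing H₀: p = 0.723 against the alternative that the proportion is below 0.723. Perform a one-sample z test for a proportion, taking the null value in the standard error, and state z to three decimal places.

p̂ = 150/204 ≈ 0.73529.
SE = √(p₀(1−p₀)/n) = √(0.20027/204) = 0.03133.
z = (0.73529 − 0.723)/0.03133 = 0.01229/0.03133 = 0.392.

z = 0.392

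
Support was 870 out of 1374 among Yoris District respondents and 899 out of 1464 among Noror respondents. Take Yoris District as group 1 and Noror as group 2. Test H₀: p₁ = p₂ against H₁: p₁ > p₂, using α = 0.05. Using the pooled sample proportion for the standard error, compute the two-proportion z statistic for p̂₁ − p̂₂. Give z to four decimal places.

p̂₁ = 870/1374 = 0.6331878, p̂₂ = 899/1464 = 0.6140710.
Pooled p̂ = (870+899)/(1374+1464) = 1769/2838 = 0.6233263.
SE = √(0.234791 × 0.00141086) = 0.0182005.
z = (0.6331878 − 0.6140710)/0.0182005 = 0.0191168/0.0182005 = 1.0503.
p-value = P(Z > 1.050) ≈ 0.1468; since p > α = 0.05, fail to reject H₀.

z = 1.0503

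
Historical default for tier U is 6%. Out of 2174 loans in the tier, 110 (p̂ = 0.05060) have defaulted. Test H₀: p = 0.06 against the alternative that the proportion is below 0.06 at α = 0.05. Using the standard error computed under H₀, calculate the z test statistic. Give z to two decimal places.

z = -1.85

p̂ = 110/2174 = 0.05060.
Standard error under H₀: √(0.06×0.94/2174) = 0.00509.
z = (0.05060 − 0.06)/0.00509 = -0.00940/0.00509 = -1.85.
p-value = P(Z < -1.846) ≈ 0.0325. With α = 0.05, reject H₀.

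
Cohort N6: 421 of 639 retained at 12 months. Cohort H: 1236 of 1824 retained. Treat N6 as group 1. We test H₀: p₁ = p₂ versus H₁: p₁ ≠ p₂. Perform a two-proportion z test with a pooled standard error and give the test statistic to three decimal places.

p̂₁ = 421/639 = 0.65884, p̂₂ = 1236/1824 = 0.67763.
Pooled p̂ = (421+1236)/(639+1824) = 1657/2463 = 0.67276.
SE = √(0.220155 × 0.00211319) = 0.02157.
z = (0.65884 − 0.67763)/0.02157 = -0.01879/0.02157 = -0.871.
Two-sided p-value ≈ 2·Φ(−0.871) = 0.3837.

z = -0.871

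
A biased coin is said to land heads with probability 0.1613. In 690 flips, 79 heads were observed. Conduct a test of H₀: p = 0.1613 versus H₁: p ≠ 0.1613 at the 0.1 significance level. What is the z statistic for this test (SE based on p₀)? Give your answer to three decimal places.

z = -3.343

p̂ = 79/690 = 0.114493.
SE = √(p₀(1−p₀)/n) = √(0.13528/690) = 0.014002.
z = (0.114493 − 0.1613)/0.014002 = -0.046807/0.014002 = -3.343.
Two-sided p-value ≈ 2·Φ(−3.343) = 0.0008; since p < α = 0.1, reject H₀.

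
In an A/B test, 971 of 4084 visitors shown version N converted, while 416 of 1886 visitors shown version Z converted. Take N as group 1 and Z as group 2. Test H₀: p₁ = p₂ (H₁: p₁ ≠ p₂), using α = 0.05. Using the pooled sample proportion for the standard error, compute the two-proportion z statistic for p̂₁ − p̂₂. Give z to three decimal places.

z = 1.462

p̂₁ = 971/4084 ≈ 0.23776, p̂₂ = 416/1886 ≈ 0.22057.
Pooled p̂ = (971+416)/(4084+1886) = 1387/5970 = 0.23233.
SE = √(p̂(1−p̂)(1/n₁+1/n₂)) = √(0.23233·0.76767·0.000775081) = √(0.000138237) = 0.01176.
z = (0.23776 − 0.22057)/0.01176 = 0.01719/0.01176 = 1.462.
Two-sided p-value ≈ 2·Φ(−1.462) = 0.1439. With α = 0.05, fail to reject H₀.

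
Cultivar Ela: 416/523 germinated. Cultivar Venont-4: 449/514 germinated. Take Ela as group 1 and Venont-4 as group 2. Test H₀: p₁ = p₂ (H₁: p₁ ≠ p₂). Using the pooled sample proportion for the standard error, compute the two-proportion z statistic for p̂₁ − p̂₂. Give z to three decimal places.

p̂₁ = 416/523 ≈ 0.79541, p̂₂ = 449/514 ≈ 0.87354.
Pooled p̂ = (416+449)/(523+514) = 865/1037 = 0.83414.
SE = √(p̂(1−p̂)(1/n₁+1/n₂)) = √(0.83414·0.16586·0.00385757) = √(0.000533705) = 0.02310.
z = (0.79541 − 0.87354)/0.02310 = -0.07813/0.02310 = -3.382.
Two-sided p-value ≈ 2·Φ(−3.382) = 0.0007.

z = -3.382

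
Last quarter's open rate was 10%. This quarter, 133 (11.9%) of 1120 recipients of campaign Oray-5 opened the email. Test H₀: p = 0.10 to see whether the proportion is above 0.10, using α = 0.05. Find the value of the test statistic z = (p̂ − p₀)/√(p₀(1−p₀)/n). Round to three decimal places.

z = 2.092

p̂ = 133/1120 ≈ 0.118750.
Standard error under H₀: √(0.1×0.9/1120) = 0.008964.
z = (0.118750 − 0.1)/0.008964 = 0.018750/0.008964 = 2.092.
p-value = P(Z > 2.092) ≈ 0.0182, so at α = 0.05 we reject H₀.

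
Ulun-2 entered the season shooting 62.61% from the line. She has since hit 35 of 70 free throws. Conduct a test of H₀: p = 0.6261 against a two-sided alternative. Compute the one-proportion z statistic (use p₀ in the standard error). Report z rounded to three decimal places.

p̂ = 35/70 ≈ 0.50000.
SE = √(p₀(1−p₀)/n) = √(0.2341/70) = 0.05783.
z = (0.50000 − 0.6261)/0.05783 = -0.12610/0.05783 = -2.181.
Two-sided p-value ≈ 2·Φ(−2.181) = 0.0292.

z = -2.181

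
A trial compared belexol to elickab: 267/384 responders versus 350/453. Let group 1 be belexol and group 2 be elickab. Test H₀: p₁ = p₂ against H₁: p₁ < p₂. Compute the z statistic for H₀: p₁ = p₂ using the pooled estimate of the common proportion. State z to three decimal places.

z = -2.532

p̂₁ = 267/384 ≈ 0.695312, p̂₂ = 350/453 ≈ 0.772627.
Pooled p̂ = (267+350)/(384+453) = 617/837 = 0.737157.
SE = √(0.193757 × 0.00481167) = 0.030533.
z = (0.695312 − 0.772627)/0.030533 = -0.077315/0.030533 = -2.532.
p-value = P(Z < -2.532) ≈ 0.0057.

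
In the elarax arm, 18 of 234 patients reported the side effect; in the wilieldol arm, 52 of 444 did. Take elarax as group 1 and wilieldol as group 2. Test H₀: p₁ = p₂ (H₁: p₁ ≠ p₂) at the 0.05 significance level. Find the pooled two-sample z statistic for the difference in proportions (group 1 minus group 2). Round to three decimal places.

p̂₁ = 18/234 ≈ 0.07692, p̂₂ = 52/444 ≈ 0.11712.
Pooled p̂ = (18+52)/(234+444) = 70/678 = 0.10324.
SE = √(0.0925853 × 0.00652576) = 0.02458.
z = (0.07692 − 0.11712)/0.02458 = -0.04020/0.02458 = -1.635.
p-value = 2·P(Z > 1.635) ≈ 0.1020; since p > α = 0.05, fail to reject H₀.

z = -1.635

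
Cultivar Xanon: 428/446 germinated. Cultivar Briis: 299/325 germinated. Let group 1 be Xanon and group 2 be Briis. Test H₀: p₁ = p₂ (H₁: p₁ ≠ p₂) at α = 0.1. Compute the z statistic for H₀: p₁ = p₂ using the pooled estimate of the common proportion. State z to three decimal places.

p̂₁ = 428/446 ≈ 0.95964, p̂₂ = 299/325 ≈ 0.92000.
Pooled p̂ = (428+299)/(446+325) = 727/771 = 0.94293.
SE = √(0.0538119 × 0.00531908) = 0.01692.
z = (0.95964 − 0.92000)/0.01692 = 0.03964/0.01692 = 2.343.
p-value = 2·P(Z > 2.343) ≈ 0.0191; since p < α = 0.1, reject H₀.

z = 2.343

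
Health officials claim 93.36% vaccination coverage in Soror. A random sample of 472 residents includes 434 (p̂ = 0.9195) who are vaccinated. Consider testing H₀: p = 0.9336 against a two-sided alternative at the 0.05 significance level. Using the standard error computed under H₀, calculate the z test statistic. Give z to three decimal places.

z = -1.231

p̂ = 434/472 = 0.91949.
SE = √(p₀(1−p₀)/n) = √(0.061991/472) = 0.01146.
z = (0.91949 − 0.9336)/0.01146 = -0.01411/0.01146 = -1.231.
p-value = 2·P(Z > 1.231) ≈ 0.2183, so at α = 0.05 we fail to reject H₀.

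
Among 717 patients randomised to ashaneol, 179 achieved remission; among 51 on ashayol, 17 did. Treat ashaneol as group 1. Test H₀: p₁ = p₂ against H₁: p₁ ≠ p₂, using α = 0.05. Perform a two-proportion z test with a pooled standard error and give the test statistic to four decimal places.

z = -1.3244

p̂₁ = 179/717 ≈ 0.249651, p̂₂ = 17/51 ≈ 0.333333.
Pooled p̂ = (179+17)/(717+51) = 196/768 = 0.255208.
SE = √(0.190077 × 0.0210025) = 0.063183.
z = (0.249651 − 0.333333)/0.063183 = -0.083682/0.063183 = -1.3244.
p-value = 2·P(Z > 1.324) ≈ 0.1854. With α = 0.05, fail to reject H₀.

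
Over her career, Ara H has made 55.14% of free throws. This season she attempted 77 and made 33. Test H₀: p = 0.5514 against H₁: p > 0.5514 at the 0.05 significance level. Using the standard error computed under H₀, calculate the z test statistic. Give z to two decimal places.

z = -2.17

p̂ = 33/77 = 0.4286.
Under H₀, SE = √(0.5514·0.4486/77) = √(0.00321244) = 0.0567.
z = (0.4286 − 0.5514)/0.0567 = -0.1228/0.0567 = -2.17.
p-value = P(Z > -2.167) ≈ 0.9849, so at α = 0.05 we fail to reject H₀.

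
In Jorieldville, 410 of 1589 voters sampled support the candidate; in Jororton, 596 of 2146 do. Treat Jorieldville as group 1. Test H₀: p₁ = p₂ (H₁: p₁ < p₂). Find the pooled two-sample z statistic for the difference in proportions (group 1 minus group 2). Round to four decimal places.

p̂₁ = 410/1589 = 0.258024, p̂₂ = 596/2146 = 0.277726.
Pooled p̂ = (410+596)/(1589+2146) = 1006/3735 = 0.269344.
SE = √(0.196798 × 0.00109531) = 0.014682.
z = (0.258024 − 0.277726)/0.014682 = -0.019702/0.014682 = -1.3419.

z = -1.3419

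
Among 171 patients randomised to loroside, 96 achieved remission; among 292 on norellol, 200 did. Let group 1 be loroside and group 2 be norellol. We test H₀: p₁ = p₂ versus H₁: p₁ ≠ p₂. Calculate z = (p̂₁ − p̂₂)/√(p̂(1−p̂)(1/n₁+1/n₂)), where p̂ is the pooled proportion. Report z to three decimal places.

p̂₁ = 96/171 ≈ 0.56140, p̂₂ = 200/292 ≈ 0.68493.
Pooled p̂ = (96+200)/(171+292) = 296/463 = 0.63931.
SE = √(0.230593 × 0.00927261) = 0.04624.
z = (0.56140 − 0.68493)/0.04624 = -0.12353/0.04624 = -2.671.
Two-sided p-value ≈ 2·Φ(−2.671) = 0.0076.

z = -2.671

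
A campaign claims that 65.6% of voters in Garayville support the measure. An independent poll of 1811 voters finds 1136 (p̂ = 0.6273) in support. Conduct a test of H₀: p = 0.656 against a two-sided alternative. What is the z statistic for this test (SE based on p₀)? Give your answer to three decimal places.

z = -2.573

p̂ = 1136/1811 = 0.62728.
Standard error under H₀: √(0.656×0.344/1811) = 0.01116.
z = (0.62728 − 0.656)/0.01116 = -0.02872/0.01116 = -2.573.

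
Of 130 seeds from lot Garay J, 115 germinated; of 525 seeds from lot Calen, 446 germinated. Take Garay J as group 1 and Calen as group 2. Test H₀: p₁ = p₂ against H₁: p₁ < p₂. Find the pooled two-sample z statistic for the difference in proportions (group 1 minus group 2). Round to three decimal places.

z = 1.022

p̂₁ = 115/130 = 0.88462, p̂₂ = 446/525 = 0.84952.
Pooled p̂ = (115+446)/(130+525) = 561/655 = 0.85649.
SE = √(p̂(1−p̂)(1/n₁+1/n₂)) = √(0.85649·0.14351·0.00959707) = √(0.00117963) = 0.03435.
z = (0.88462 − 0.84952)/0.03435 = 0.03510/0.03435 = 1.022.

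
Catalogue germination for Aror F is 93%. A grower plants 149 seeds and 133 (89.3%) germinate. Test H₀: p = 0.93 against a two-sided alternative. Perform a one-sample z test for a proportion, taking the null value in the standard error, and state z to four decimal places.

p̂ = 133/149 ≈ 0.8926174.
Under H₀, SE = √(0.93·0.07/149) = √(0.000436913) = 0.0209025.
z = (0.8926174 − 0.93)/0.0209025 = -0.0373826/0.0209025 = -1.7884.
p-value = 2·P(Z > 1.788) ≈ 0.0737.

z = -1.7884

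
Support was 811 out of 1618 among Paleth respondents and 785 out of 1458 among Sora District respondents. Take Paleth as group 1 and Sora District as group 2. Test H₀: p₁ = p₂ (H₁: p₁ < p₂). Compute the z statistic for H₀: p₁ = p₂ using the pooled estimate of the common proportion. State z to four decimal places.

z = -2.0603

p̂₁ = 811/1618 = 0.5012361, p̂₂ = 785/1458 = 0.5384088.
Pooled p̂ = (811+785)/(1618+1458) = 1596/3076 = 0.5188557.
SE = √(0.249644 × 0.00130392) = 0.0180421.
z = (0.5012361 − 0.5384088)/0.0180421 = -0.0371727/0.0180421 = -2.0603.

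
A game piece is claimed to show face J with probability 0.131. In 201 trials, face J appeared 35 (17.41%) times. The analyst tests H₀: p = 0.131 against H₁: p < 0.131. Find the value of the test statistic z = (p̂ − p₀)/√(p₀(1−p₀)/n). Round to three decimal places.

z = 1.812

p̂ = 35/201 = 0.17413.
SE = √(p₀(1−p₀)/n) = √(0.11384/201) = 0.02380.
z = (0.17413 − 0.131)/0.02380 = 0.04313/0.02380 = 1.812.
p-value = P(Z < 1.812) ≈ 0.9650.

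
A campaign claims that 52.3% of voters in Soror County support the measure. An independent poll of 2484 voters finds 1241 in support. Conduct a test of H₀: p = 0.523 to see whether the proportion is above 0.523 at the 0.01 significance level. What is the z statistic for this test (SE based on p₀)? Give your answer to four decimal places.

z = -2.3352

p̂ = 1241/2484 ≈ 0.499597.
Standard error under H₀: √(0.523×0.477/2484) = 0.010022.
z = (0.499597 − 0.523)/0.010022 = -0.023403/0.010022 = -2.3352.
p-value = P(Z > -2.335) ≈ 0.9902, so at α = 0.01 we fail to reject H₀.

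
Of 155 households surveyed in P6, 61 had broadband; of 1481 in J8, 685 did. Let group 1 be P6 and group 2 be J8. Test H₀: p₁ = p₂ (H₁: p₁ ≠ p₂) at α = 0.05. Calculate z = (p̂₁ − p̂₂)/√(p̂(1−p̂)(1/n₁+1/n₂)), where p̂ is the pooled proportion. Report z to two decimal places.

p̂₁ = 61/155 ≈ 0.3935, p̂₂ = 685/1481 ≈ 0.4625.
Pooled p̂ = (61+685)/(155+1481) = 746/1636 = 0.4560.
SE = √(0.248063 × 0.00712683) = 0.0420.
z = (0.3935 − 0.4625)/0.0420 = -0.0690/0.0420 = -1.64.
Two-sided p-value ≈ 2·Φ(−1.640) = 0.1009, so at α = 0.05 we fail to reject H₀.

z = -1.64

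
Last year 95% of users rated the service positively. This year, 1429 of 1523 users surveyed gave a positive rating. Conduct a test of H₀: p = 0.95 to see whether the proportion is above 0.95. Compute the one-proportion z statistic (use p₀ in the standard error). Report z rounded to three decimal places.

p̂ = 1429/1523 = 0.9382797.
Under H₀, SE = √(0.95·0.05/1523) = √(3.11884e-05) = 0.0055847.
z = (0.9382797 − 0.95)/0.0055847 = -0.0117203/0.0055847 = -2.099.
p-value = P(Z > -2.099) ≈ 0.9821.

z = -2.099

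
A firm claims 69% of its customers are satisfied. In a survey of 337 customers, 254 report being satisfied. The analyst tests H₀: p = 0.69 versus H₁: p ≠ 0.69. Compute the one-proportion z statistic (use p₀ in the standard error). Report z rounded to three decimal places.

z = 2.529

p̂ = 254/337 ≈ 0.75371.
SE = √(p₀(1−p₀)/n) = √(0.2139/337) = 0.02519.
z = (0.75371 − 0.69)/0.02519 = 0.06371/0.02519 = 2.529.
p-value = 2·P(Z > 2.529) ≈ 0.0114.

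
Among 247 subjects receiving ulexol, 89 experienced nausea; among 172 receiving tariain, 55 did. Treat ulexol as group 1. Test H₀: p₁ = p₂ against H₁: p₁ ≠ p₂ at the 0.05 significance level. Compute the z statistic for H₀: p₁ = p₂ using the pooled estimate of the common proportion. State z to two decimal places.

p̂₁ = 89/247 ≈ 0.3603, p̂₂ = 55/172 ≈ 0.3198.
Pooled p̂ = (89+55)/(247+172) = 144/419 = 0.3437.
SE = √(p̂(1−p̂)(1/n₁+1/n₂)) = √(0.3437·0.6563·0.00986254) = √(0.00222462) = 0.0472.
z = (0.3603 − 0.3198)/0.0472 = 0.0405/0.0472 = 0.86.
p-value = 2·P(Z > 0.860) ≈ 0.3899. With α = 0.05, fail to reject H₀.

z = 0.86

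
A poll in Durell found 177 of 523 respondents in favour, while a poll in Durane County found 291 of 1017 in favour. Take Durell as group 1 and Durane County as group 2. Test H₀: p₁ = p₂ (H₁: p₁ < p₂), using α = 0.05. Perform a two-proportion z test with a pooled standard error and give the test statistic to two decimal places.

p̂₁ = 177/523 ≈ 0.33843, p̂₂ = 291/1017 ≈ 0.28614.
Pooled p̂ = (177+291)/(523+1017) = 468/1540 = 0.30390.
SE = √(0.211543 × 0.00289533) = 0.02475.
z = (0.33843 − 0.28614)/0.02475 = 0.05229/0.02475 = 2.11.
p-value = P(Z < 2.113) ≈ 0.9827. With α = 0.05, fail to reject H₀.

z = 2.11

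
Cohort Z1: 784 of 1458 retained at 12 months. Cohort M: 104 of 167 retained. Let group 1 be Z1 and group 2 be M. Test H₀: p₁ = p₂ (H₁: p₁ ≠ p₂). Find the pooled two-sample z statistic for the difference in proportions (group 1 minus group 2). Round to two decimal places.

p̂₁ = 784/1458 ≈ 0.5377, p̂₂ = 104/167 ≈ 0.6228.
Pooled p̂ = (784+104)/(1458+167) = 888/1625 = 0.5465.
SE = √(0.247841 × 0.0066739) = 0.0407.
z = (0.5377 − 0.6228)/0.0407 = -0.0851/0.0407 = -2.09.

z = -2.09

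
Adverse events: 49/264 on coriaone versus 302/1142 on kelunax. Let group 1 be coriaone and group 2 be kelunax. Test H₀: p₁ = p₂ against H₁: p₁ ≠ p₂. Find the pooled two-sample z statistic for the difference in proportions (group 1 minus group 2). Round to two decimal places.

p̂₁ = 49/264 ≈ 0.18561, p̂₂ = 302/1142 ≈ 0.26445.
Pooled p̂ = (49+302)/(264+1142) = 351/1406 = 0.24964.
SE = √(p̂(1−p̂)(1/n₁+1/n₂)) = √(0.24964·0.75036·0.00466354) = √(0.000873583) = 0.02956.
z = (0.18561 − 0.26445)/0.02956 = -0.07884/0.02956 = -2.67.

z = -2.67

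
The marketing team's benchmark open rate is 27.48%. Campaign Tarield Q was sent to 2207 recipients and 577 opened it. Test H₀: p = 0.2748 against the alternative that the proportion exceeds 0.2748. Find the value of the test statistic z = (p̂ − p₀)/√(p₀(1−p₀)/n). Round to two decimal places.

z = -1.41

p̂ = 577/2207 = 0.2614.
SE = √(p₀(1−p₀)/n) = √(0.19928/2207) = 0.0095.
z = (0.2614 − 0.2748)/0.0095 = -0.0134/0.0095 = -1.41.
p-value = P(Z > -1.406) ≈ 0.9201.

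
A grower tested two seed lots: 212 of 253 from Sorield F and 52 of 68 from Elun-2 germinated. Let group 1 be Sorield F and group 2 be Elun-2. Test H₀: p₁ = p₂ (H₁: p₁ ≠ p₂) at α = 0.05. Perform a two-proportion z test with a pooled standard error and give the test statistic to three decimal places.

z = 1.403

p̂₁ = 212/253 = 0.83794, p̂₂ = 52/68 = 0.76471.
Pooled p̂ = (212+52)/(253+68) = 264/321 = 0.82243.
SE = √(0.146039 × 0.0186585) = 0.05220.
z = (0.83794 − 0.76471)/0.05220 = 0.07323/0.05220 = 1.403.
p-value = 2·P(Z > 1.403) ≈ 0.1606. With α = 0.05, fail to reject H₀.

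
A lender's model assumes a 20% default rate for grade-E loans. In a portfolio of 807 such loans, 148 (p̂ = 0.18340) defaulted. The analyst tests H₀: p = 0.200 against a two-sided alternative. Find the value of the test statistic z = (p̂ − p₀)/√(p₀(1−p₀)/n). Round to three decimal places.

p̂ = 148/807 = 0.18340.
SE = √(p₀(1−p₀)/n) = √(0.16/807) = 0.01408.
z = (0.18340 − 0.2)/0.01408 = -0.01660/0.01408 = -1.179.

z = -1.179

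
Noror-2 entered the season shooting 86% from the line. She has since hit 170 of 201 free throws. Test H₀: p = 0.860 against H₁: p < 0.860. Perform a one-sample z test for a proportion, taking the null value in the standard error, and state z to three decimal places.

z = -0.581

p̂ = 170/201 = 0.845771.
Under H₀, SE = √(0.86·0.14/201) = √(0.000599005) = 0.024475.
z = (0.845771 − 0.86)/0.024475 = -0.014229/0.024475 = -0.581.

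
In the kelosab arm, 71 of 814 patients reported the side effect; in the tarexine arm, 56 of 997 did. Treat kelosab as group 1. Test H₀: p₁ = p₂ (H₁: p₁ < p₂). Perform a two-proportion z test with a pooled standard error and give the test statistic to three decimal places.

p̂₁ = 71/814 ≈ 0.087224, p̂₂ = 56/997 ≈ 0.056169.
Pooled p̂ = (71+56)/(814+997) = 127/1811 = 0.070127.
SE = √(p̂(1−p̂)(1/n₁+1/n₂)) = √(0.070127·0.929873·0.00223151) = √(0.000145515) = 0.012063.
z = (0.087224 − 0.056169)/0.012063 = 0.031055/0.012063 = 2.574.

z = 2.574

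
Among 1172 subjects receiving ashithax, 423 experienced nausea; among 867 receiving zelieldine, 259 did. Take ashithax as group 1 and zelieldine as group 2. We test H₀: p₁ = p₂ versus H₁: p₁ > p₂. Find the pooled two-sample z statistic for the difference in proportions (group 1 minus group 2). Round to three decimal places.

p̂₁ = 423/1172 = 0.36092, p̂₂ = 259/867 = 0.29873.
Pooled p̂ = (423+259)/(1172+867) = 682/2039 = 0.33448.
SE = √(p̂(1−p̂)(1/n₁+1/n₂)) = √(0.33448·0.66552·0.00200664) = √(0.000446684) = 0.02113.
z = (0.36092 − 0.29873)/0.02113 = 0.06219/0.02113 = 2.943.
p-value = P(Z > 2.943) ≈ 0.0016.

z = 2.943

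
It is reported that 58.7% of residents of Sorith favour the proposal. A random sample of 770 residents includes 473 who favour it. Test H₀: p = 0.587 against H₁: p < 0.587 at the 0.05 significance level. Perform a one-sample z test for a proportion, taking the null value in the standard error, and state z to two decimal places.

z = 1.54

p̂ = 473/770 ≈ 0.6143.
Standard error under H₀: √(0.587×0.413/770) = 0.0177.
z = (0.6143 − 0.587)/0.0177 = 0.0273/0.0177 = 1.54.
p-value = P(Z < 1.538) ≈ 0.9379, so at α = 0.05 we fail to reject H₀.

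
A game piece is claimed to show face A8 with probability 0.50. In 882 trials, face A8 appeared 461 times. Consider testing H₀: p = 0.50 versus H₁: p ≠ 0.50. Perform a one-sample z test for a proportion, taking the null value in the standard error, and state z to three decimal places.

p̂ = 461/882 = 0.52268.
SE = √(p₀(1−p₀)/n) = √(0.25/882) = 0.01684.
z = (0.52268 − 0.5)/0.01684 = 0.02268/0.01684 = 1.347.
Two-sided p-value ≈ 2·Φ(−1.347) = 0.1780.

z = 1.347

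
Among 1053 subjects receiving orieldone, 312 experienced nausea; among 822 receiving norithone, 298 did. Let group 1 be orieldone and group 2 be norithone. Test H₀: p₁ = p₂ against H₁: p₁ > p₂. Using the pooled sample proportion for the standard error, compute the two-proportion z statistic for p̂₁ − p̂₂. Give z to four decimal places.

z = -3.0375

p̂₁ = 312/1053 = 0.2962963, p̂₂ = 298/822 = 0.3625304.
Pooled p̂ = (312+298)/(1053+822) = 610/1875 = 0.3253333.
SE = √(0.219492 × 0.00216621) = 0.0218052.
z = (0.2962963 − 0.3625304)/0.0218052 = -0.0662341/0.0218052 = -3.0375.
p-value = P(Z > -3.038) ≈ 0.9988.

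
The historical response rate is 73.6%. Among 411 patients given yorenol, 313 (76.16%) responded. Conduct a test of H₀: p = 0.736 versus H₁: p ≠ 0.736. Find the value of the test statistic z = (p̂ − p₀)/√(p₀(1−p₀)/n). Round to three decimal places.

z = 1.175

p̂ = 313/411 ≈ 0.761557.
Standard error under H₀: √(0.736×0.264/411) = 0.021743.
z = (0.761557 − 0.736)/0.021743 = 0.025557/0.021743 = 1.175.
Two-sided p-value ≈ 2·Φ(−1.175) = 0.2398.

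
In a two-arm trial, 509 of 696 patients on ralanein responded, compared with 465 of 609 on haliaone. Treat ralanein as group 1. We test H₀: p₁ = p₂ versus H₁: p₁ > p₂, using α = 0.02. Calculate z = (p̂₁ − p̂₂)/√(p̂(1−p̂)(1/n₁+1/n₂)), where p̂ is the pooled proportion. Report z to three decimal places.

z = -1.335

p̂₁ = 509/696 ≈ 0.73132, p̂₂ = 465/609 ≈ 0.76355.
Pooled p̂ = (509+465)/(696+609) = 974/1305 = 0.74636.
SE = √(p̂(1−p̂)(1/n₁+1/n₂)) = √(0.74636·0.25364·0.00307882) = √(0.000582841) = 0.02414.
z = (0.73132 − 0.76355)/0.02414 = -0.03223/0.02414 = -1.335.
p-value = P(Z > -1.335) ≈ 0.9090, so at α = 0.02 we fail to reject H₀.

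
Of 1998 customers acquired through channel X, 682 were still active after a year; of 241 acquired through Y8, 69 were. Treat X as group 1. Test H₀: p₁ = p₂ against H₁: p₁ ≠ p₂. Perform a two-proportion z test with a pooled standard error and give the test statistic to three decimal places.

p̂₁ = 682/1998 ≈ 0.341341, p̂₂ = 69/241 ≈ 0.286307.
Pooled p̂ = (682+69)/(1998+241) = 751/2239 = 0.335418.
SE = √(0.222913 × 0.00464988) = 0.032195.
z = (0.341341 − 0.286307)/0.032195 = 0.055034/0.032195 = 1.709.
Two-sided p-value ≈ 2·Φ(−1.709) = 0.0874.

z = 1.709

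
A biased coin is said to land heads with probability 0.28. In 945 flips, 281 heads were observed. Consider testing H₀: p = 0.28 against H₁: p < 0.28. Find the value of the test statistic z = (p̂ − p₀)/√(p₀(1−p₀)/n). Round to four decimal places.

z = 1.1882

p̂ = 281/945 = 0.2973545.
Under H₀, SE = √(0.28·0.72/945) = √(0.000213333) = 0.0146059.
z = (0.2973545 − 0.28)/0.0146059 = 0.0173545/0.0146059 = 1.1882.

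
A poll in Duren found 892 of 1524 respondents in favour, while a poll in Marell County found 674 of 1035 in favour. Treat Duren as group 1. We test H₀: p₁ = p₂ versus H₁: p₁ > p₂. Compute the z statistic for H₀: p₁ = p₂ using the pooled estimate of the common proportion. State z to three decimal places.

p̂₁ = 892/1524 = 0.58530, p̂₂ = 674/1035 = 0.65121.
Pooled p̂ = (892+674)/(1524+1035) = 1566/2559 = 0.61196.
SE = √(0.237465 × 0.00162235) = 0.01963.
z = (0.58530 − 0.65121)/0.01963 = -0.06591/0.01963 = -3.358.

z = -3.358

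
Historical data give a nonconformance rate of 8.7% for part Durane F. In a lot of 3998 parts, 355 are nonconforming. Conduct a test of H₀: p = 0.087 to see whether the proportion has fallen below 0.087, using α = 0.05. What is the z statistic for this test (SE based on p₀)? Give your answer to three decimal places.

z = 0.403

p̂ = 355/3998 = 0.088794.
Standard error under H₀: √(0.087×0.913/3998) = 0.004457.
z = (0.088794 − 0.087)/0.004457 = 0.001794/0.004457 = 0.403.
p-value = P(Z < 0.403) ≈ 0.6564; since p > α = 0.05, fail to reject H₀.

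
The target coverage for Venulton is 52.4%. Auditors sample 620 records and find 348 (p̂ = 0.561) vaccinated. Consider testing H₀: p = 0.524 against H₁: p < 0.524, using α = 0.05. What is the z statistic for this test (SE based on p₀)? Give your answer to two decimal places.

z = 1.86

p̂ = 348/620 = 0.5613.
Standard error under H₀: √(0.524×0.476/620) = 0.0201.
z = (0.5613 − 0.524)/0.0201 = 0.0373/0.0201 = 1.86.
p-value = P(Z < 1.859) ≈ 0.9685; since p > α = 0.05, fail to reject H₀.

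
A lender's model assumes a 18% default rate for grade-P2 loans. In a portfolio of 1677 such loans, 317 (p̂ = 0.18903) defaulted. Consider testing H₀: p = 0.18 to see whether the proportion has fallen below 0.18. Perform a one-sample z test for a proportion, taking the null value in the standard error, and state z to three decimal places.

z = 0.962

p̂ = 317/1677 ≈ 0.189028.
Under H₀, SE = √(0.18·0.82/1677) = √(8.80143e-05) = 0.009382.
z = (0.189028 − 0.18)/0.009382 = 0.009028/0.009382 = 0.962.
p-value = P(Z < 0.962) ≈ 0.8321.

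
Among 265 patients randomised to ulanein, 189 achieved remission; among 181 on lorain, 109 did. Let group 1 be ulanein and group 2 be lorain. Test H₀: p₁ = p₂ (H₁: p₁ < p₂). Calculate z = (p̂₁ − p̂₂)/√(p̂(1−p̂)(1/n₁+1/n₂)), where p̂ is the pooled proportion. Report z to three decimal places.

z = 2.445

p̂₁ = 189/265 ≈ 0.713208, p̂₂ = 109/181 ≈ 0.602210.
Pooled p̂ = (189+109)/(265+181) = 298/446 = 0.668161.
SE = √(0.221722 × 0.00929845) = 0.045406.
z = (0.713208 − 0.602210)/0.045406 = 0.110998/0.045406 = 2.445.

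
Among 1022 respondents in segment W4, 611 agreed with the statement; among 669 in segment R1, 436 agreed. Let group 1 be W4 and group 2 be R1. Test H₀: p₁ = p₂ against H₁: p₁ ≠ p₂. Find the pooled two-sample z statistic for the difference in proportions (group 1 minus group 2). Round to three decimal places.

z = -2.231

p̂₁ = 611/1022 = 0.59785, p̂₂ = 436/669 = 0.65172.
Pooled p̂ = (611+436)/(1022+669) = 1047/1691 = 0.61916.
SE = √(p̂(1−p̂)(1/n₁+1/n₂)) = √(0.61916·0.38084·0.00247324) = √(0.000583192) = 0.02415.
z = (0.59785 − 0.65172)/0.02415 = -0.05387/0.02415 = -2.231.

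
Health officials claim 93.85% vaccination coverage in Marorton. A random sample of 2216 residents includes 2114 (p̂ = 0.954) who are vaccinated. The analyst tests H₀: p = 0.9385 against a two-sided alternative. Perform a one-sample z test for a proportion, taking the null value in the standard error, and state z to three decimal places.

p̂ = 2114/2216 ≈ 0.953971.
Standard error under H₀: √(0.9385×0.0615/2216) = 0.005104.
z = (0.953971 − 0.9385)/0.005104 = 0.015471/0.005104 = 3.031.
p-value = 2·P(Z > 3.031) ≈ 0.0024.

z = 3.031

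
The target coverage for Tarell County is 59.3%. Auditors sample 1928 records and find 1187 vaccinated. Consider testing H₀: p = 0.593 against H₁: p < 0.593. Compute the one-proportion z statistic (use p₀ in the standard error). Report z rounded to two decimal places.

p̂ = 1187/1928 ≈ 0.6157.
Under H₀, SE = √(0.593·0.407/1928) = √(0.000125182) = 0.0112.
z = (0.6157 − 0.593)/0.0112 = 0.0227/0.0112 = 2.03.
p-value = P(Z < 2.026) ≈ 0.9786.

z = 2.03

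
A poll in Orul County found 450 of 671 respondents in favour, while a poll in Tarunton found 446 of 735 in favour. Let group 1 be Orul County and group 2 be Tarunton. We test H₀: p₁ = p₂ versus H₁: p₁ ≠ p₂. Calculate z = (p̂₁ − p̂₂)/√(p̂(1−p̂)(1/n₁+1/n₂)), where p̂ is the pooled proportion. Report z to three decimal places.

z = 2.487

p̂₁ = 450/671 = 0.67064, p̂₂ = 446/735 = 0.60680.
Pooled p̂ = (450+446)/(671+735) = 896/1406 = 0.63727.
SE = √(p̂(1−p̂)(1/n₁+1/n₂)) = √(0.63727·0.36273·0.00285086) = √(0.000658996) = 0.02567.
z = (0.67064 − 0.60680)/0.02567 = 0.06384/0.02567 = 2.487.
Two-sided p-value ≈ 2·Φ(−2.487) = 0.0129.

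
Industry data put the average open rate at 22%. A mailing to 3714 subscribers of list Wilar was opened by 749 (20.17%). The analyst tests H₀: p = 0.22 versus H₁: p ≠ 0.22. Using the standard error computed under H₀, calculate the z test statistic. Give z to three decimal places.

p̂ = 749/3714 = 0.201669.
SE = √(p₀(1−p₀)/n) = √(0.1716/3714) = 0.006797.
z = (0.201669 − 0.22)/0.006797 = -0.018331/0.006797 = -2.697.
Two-sided p-value ≈ 2·Φ(−2.697) = 0.0070.

z = -2.697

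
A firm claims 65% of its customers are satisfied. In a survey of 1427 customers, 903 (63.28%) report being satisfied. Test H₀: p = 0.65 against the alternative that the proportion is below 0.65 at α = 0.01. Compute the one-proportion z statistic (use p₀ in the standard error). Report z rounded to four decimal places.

p̂ = 903/1427 = 0.6327961.
Under H₀, SE = √(0.65·0.35/1427) = √(0.000159425) = 0.0126264.
z = (0.6327961 − 0.65)/0.0126264 = -0.0172039/0.0126264 = -1.3625.
p-value = P(Z < -1.363) ≈ 0.0865; since p > α = 0.01, fail to reject H₀.

z = -1.3625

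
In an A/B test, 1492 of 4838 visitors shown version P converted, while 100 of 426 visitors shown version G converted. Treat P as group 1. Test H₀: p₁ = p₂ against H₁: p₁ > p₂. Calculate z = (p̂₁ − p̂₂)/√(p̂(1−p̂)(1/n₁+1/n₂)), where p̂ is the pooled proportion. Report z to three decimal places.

z = 3.173

p̂₁ = 1492/4838 = 0.30839, p̂₂ = 100/426 = 0.23474.
Pooled p̂ = (1492+100)/(4838+426) = 1592/5264 = 0.30243.
SE = √(p̂(1−p̂)(1/n₁+1/n₂)) = √(0.30243·0.69757·0.00255411) = √(0.000538833) = 0.02321.
z = (0.30839 − 0.23474)/0.02321 = 0.07365/0.02321 = 3.173.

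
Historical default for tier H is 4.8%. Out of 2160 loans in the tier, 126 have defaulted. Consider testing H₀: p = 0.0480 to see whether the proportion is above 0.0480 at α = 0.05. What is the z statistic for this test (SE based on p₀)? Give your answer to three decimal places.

p̂ = 126/2160 = 0.0583333.
Under H₀, SE = √(0.048·0.952/2160) = √(2.11556e-05) = 0.0045995.
z = (0.0583333 − 0.048)/0.0045995 = 0.0103333/0.0045995 = 2.247.
p-value = P(Z > 2.247) ≈ 0.0123, so at α = 0.05 we reject H₀.

z = 2.247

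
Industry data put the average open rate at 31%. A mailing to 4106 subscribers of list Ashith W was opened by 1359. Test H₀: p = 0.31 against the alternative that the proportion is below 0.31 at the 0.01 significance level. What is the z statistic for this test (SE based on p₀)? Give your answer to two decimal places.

p̂ = 1359/4106 = 0.33098.
SE = √(p₀(1−p₀)/n) = √(0.2139/4106) = 0.00722.
z = (0.33098 − 0.31)/0.00722 = 0.02098/0.00722 = 2.91.
p-value = P(Z < 2.907) ≈ 0.9982. With α = 0.01, fail to reject H₀.

z = 2.91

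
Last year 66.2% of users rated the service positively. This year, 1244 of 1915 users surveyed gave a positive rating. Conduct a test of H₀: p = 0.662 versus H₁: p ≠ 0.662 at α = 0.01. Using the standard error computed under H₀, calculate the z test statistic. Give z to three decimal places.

p̂ = 1244/1915 ≈ 0.64961.
Standard error under H₀: √(0.662×0.338/1915) = 0.01081.
z = (0.64961 − 0.662)/0.01081 = -0.01239/0.01081 = -1.146.
Two-sided p-value ≈ 2·Φ(−1.146) = 0.2516, so at α = 0.01 we fail to reject H₀.

z = -1.146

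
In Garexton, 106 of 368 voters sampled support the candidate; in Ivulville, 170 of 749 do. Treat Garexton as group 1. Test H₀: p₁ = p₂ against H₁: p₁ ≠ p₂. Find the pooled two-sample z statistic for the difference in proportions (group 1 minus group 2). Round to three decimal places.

z = 2.224

p̂₁ = 106/368 ≈ 0.28804, p̂₂ = 170/749 ≈ 0.22697.
Pooled p̂ = (106+170)/(368+749) = 276/1117 = 0.24709.
SE = √(0.186037 × 0.0040525) = 0.02746.
z = (0.28804 − 0.22697)/0.02746 = 0.06107/0.02746 = 2.224.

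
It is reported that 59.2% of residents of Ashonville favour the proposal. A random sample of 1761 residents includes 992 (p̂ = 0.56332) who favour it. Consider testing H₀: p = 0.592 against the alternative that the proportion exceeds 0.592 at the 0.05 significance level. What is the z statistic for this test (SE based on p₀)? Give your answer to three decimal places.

z = -2.449

p̂ = 992/1761 = 0.56332.
Under H₀, SE = √(0.592·0.408/1761) = √(0.000137158) = 0.01171.
z = (0.56332 − 0.592)/0.01171 = -0.02868/0.01171 = -2.449.
p-value = P(Z > -2.449) ≈ 0.9928. With α = 0.05, fail to reject H₀.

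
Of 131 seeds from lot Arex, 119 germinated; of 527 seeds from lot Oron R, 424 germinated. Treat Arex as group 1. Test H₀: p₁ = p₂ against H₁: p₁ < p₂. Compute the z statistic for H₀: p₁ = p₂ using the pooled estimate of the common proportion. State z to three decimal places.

z = 2.801

p̂₁ = 119/131 ≈ 0.90840, p̂₂ = 424/527 ≈ 0.80455.
Pooled p̂ = (119+424)/(131+527) = 543/658 = 0.82523.
SE = √(0.144227 × 0.00953112) = 0.03708.
z = (0.90840 − 0.80455)/0.03708 = 0.10385/0.03708 = 2.801.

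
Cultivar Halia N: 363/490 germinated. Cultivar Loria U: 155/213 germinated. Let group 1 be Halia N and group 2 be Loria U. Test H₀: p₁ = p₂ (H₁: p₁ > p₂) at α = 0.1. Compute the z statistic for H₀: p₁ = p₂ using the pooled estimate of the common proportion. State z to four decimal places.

z = 0.3629

p̂₁ = 363/490 = 0.740816, p̂₂ = 155/213 = 0.727700.
Pooled p̂ = (363+155)/(490+213) = 518/703 = 0.736842.
SE = √(p̂(1−p̂)(1/n₁+1/n₂)) = √(0.736842·0.263158·0.00673565) = √(0.00130608) = 0.036140.
z = (0.740816 − 0.727700)/0.036140 = 0.013116/0.036140 = 0.3629.
p-value = P(Z > 0.363) ≈ 0.3583. With α = 0.1, fail to reject H₀.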